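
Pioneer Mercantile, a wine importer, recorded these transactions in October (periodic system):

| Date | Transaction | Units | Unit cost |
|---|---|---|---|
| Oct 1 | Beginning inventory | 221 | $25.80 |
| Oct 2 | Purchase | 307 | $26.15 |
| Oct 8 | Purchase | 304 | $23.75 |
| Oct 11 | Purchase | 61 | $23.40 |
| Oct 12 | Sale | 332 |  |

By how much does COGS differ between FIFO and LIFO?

$740.80

FIFO COGS: 221 @ $25.80 + 111 @ $26.15 = $8,604.45
LIFO COGS: 61 @ $23.40 + 271 @ $23.75 = $7,863.65
Difference = |$8,604.45 − $7,863.65| = $740.80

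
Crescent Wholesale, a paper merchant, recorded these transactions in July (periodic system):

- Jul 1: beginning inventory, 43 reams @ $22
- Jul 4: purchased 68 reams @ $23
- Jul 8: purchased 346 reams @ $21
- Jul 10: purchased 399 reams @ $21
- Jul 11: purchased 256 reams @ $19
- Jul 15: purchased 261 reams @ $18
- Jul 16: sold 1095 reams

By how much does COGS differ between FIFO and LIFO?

FIFO COGS: 43 @ $22 + 68 @ $23 + 346 @ $21 + 399 @ $21 + 239 @ $19 = $22,696
LIFO COGS: 261 @ $18 + 256 @ $19 + 399 @ $21 + 179 @ $21 = $21,700
Difference = |$22,696 − $21,700| = $996

$996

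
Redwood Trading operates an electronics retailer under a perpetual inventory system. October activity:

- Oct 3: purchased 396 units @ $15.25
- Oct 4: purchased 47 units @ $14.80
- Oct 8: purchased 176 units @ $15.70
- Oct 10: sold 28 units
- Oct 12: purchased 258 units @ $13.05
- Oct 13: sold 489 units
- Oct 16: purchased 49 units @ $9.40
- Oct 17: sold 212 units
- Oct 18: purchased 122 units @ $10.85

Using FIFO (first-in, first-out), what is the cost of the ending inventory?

Oct 10, 28 sold [FIFO — oldest first]: 28 @ $15.25 = $427.00
Oct 13, 489 sold [FIFO — oldest first]: 368 @ $15.25 + 47 @ $14.80 + 74 @ $15.70 = $7,469.40
Oct 17, 212 sold [FIFO — oldest first]: 102 @ $15.70 + 110 @ $13.05 = $3,036.90
Total COGS = $427.00 + $7,469.40 + $3,036.90 = $10,933.30
Ending inventory: 148 @ $13.05 + 49 @ $9.40 + 122 @ $10.85 = $3,715.70

Ending inventory = $3,715.70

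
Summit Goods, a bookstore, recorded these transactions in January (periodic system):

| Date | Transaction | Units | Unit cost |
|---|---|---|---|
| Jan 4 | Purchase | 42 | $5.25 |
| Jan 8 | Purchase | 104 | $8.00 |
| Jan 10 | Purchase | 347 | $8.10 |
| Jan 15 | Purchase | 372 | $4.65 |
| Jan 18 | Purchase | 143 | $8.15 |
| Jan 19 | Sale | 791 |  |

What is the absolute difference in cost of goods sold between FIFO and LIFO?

FIFO COGS: 42 @ $5.25 + 104 @ $8.00 + 347 @ $8.10 + 298 @ $4.65 = $5,248.90
LIFO COGS: 143 @ $8.15 + 372 @ $4.65 + 276 @ $8.10 = $5,130.85
Difference = |$5,248.90 − $5,130.85| = $118.05

$118.05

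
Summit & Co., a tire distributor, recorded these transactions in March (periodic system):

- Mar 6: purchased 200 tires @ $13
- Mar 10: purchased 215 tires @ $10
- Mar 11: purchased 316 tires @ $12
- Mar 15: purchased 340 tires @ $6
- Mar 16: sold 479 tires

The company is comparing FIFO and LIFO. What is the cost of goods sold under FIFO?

FIFO COGS: 200 @ $13 + 215 @ $10 + 64 @ $12 = $5,518
LIFO COGS: 340 @ $6 + 139 @ $12 = $3,708

COGS = $5,518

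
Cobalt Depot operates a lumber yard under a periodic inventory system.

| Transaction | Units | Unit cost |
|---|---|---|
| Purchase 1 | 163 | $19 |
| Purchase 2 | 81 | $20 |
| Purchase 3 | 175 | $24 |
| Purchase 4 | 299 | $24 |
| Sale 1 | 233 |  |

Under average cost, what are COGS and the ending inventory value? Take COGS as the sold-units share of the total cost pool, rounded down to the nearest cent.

Sale 1, sell 233: 233/718 × $16,093.00 → $5,222.38
Ending inventory (cost pool remaining) = $10,870.62

COGS = $5,222.38; ending inventory = $10,870.62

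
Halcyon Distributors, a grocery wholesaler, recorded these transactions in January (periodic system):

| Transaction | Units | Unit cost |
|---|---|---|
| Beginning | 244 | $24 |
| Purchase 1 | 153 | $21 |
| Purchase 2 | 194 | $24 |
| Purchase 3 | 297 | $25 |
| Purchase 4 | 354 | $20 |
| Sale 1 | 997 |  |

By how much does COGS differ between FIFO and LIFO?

$977

FIFO COGS: 244 @ $24 + 153 @ $21 + 194 @ $24 + 297 @ $25 + 109 @ $20 = $23,330
LIFO COGS: 354 @ $20 + 297 @ $25 + 194 @ $24 + 152 @ $21 = $22,353
Difference = |$23,330 − $22,353| = $977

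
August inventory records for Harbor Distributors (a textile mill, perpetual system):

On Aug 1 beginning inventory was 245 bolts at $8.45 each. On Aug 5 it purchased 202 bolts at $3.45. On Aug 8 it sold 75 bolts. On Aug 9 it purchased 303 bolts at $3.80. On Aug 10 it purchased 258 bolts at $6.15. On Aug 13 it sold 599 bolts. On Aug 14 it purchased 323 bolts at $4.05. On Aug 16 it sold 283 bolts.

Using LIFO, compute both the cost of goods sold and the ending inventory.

COGS = $4,274.10; ending inventory = $2,539.30

Aug 8, 75 sold [LIFO — newest first]: 75 @ $3.45 = $258.75
Aug 13, 599 sold [LIFO — newest first]: 258 @ $6.15 + 303 @ $3.80 + 38 @ $3.45 = $2,869.20
Aug 16, 283 sold [LIFO — newest first]: 283 @ $4.05 = $1,146.15
Total COGS = $258.75 + $2,869.20 + $1,146.15 = $4,274.10
Ending inventory: 245 @ $8.45 + 89 @ $3.45 + 40 @ $4.05 = $2,539.30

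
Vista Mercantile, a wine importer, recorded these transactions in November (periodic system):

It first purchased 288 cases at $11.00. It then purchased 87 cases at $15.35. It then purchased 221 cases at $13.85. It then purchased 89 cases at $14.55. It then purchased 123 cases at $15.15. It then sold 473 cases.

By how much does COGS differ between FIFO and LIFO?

$972.50

FIFO COGS: 288 @ $11.00 + 87 @ $15.35 + 98 @ $13.85 = $5,860.75
LIFO COGS: 123 @ $15.15 + 89 @ $14.55 + 221 @ $13.85 + 40 @ $15.35 = $6,833.25
Difference = |$5,860.75 − $6,833.25| = $972.50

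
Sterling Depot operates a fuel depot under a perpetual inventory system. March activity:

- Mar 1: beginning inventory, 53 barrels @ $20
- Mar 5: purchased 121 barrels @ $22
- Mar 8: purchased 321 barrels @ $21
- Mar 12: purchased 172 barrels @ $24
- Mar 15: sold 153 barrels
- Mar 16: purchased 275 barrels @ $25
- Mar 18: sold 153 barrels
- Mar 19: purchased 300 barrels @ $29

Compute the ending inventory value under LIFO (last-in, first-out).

Mar 15, 153 sold [LIFO — newest first]: 153 @ $24 = $3,672
Mar 18, 153 sold [LIFO — newest first]: 153 @ $25 = $3,825
Total COGS = $3,672 + $3,825 = $7,497
Ending inventory: 53 @ $20 + 121 @ $22 + 321 @ $21 + 19 @ $24 + 122 @ $25 + 300 @ $29 = $22,669
Check: goods available $30,166 = COGS $7,497 + ending $22,669

Ending inventory = $22,669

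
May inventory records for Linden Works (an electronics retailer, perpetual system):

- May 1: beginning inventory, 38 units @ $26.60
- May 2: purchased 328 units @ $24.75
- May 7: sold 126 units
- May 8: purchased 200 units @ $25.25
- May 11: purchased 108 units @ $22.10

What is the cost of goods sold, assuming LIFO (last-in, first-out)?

COGS = $3,118.50

May 7, 126 sold [LIFO — newest first]: 126 @ $24.75 = $3,118.50
Ending inventory: 38 @ $26.60 + 202 @ $24.75 + 200 @ $25.25 + 108 @ $22.10 = $13,447.10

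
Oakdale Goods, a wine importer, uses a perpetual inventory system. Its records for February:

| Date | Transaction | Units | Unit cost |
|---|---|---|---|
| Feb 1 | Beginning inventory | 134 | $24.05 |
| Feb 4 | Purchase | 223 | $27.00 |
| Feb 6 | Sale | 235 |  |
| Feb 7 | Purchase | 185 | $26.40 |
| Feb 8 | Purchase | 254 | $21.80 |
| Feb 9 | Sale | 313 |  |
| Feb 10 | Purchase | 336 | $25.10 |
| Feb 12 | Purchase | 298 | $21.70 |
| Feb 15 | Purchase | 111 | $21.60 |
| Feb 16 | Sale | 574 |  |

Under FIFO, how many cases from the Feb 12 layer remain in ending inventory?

Feb 6, 235 sold [FIFO — oldest first]: 134 @ $24.05 + 101 @ $27.00 = $5,949.70
Feb 9, 313 sold [FIFO — oldest first]: 122 @ $27.00 + 185 @ $26.40 + 6 @ $21.80 = $8,308.80
Feb 16, 574 sold [FIFO — oldest first]: 248 @ $21.80 + 326 @ $25.10 = $13,589.00
Total COGS = $5,949.70 + $8,308.80 + $13,589.00 = $27,847.50
Ending inventory: 10 @ $25.10 + 298 @ $21.70 + 111 @ $21.60 = $9,115.20

298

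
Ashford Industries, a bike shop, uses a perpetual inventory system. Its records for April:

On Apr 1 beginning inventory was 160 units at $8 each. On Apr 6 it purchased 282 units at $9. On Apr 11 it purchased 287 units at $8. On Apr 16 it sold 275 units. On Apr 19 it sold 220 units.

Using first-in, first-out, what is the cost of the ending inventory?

Apr 16, 275 sold [FIFO — oldest first]: 160 @ $8 + 115 @ $9 = $2,315
Apr 19, 220 sold [FIFO — oldest first]: 167 @ $9 + 53 @ $8 = $1,927
Total COGS = $2,315 + $1,927 = $4,242
Ending inventory: 234 @ $8 = $1,872

Ending inventory = $1,872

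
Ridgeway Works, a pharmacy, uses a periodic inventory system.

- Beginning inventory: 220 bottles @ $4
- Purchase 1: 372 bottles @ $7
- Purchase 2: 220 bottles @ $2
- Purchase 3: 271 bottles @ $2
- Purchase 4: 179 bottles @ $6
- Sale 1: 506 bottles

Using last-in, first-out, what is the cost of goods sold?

Sale 1 (506) [LIFO — newest first]: 179 @ $6 + 271 @ $2 + 56 @ $2 = $1,728
Ending inventory: 220 @ $4 + 372 @ $7 + 164 @ $2 = $3,812

COGS = $1,728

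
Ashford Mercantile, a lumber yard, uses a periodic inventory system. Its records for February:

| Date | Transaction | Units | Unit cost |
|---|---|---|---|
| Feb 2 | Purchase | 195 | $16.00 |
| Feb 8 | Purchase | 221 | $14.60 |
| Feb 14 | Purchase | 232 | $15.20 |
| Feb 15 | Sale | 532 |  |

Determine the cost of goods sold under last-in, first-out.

COGS = $8,017.00

Feb 15, 532 sold [LIFO — newest first]: 232 @ $15.20 + 221 @ $14.60 + 79 @ $16.00 = $8,017.00
Ending inventory: 116 @ $16.00 = $1,856.00
Check: goods available $9,873.00 = COGS $8,017.00 + ending $1,856.00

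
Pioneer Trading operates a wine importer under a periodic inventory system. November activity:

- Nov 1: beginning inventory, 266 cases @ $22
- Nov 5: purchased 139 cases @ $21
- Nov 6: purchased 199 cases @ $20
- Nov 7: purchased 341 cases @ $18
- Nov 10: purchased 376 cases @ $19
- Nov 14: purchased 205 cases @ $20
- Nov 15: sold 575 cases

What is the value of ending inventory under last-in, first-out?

Ending inventory = $19,003

Nov 15, 575 sold [LIFO — newest first]: 205 @ $20 + 370 @ $19 = $11,130
Ending inventory: 266 @ $22 + 139 @ $21 + 199 @ $20 + 341 @ $18 + 6 @ $19 = $19,003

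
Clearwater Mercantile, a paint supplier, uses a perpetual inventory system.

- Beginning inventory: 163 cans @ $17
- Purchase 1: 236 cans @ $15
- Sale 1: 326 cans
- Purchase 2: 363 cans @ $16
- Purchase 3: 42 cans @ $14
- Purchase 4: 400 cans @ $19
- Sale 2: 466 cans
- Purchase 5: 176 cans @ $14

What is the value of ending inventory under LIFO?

Sale 1 (326) [LIFO — newest first]: 236 @ $15 + 90 @ $17 = $5,070
Sale 2 (466) [LIFO — newest first]: 400 @ $19 + 42 @ $14 + 24 @ $16 = $8,572
Total COGS = $5,070 + $8,572 = $13,642
Ending inventory: 73 @ $17 + 339 @ $16 + 176 @ $14 = $9,129

Ending inventory = $9,129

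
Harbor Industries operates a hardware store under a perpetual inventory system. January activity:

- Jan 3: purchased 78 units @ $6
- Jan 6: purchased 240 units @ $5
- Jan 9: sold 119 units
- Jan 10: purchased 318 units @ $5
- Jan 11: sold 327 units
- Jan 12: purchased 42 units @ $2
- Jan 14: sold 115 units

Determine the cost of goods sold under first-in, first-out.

Jan 9, 119 sold [FIFO — oldest first]: 78 @ $6 + 41 @ $5 = $673
Jan 11, 327 sold [FIFO — oldest first]: 199 @ $5 + 128 @ $5 = $1,635
Jan 14, 115 sold [FIFO — oldest first]: 115 @ $5 = $575
Total COGS = $673 + $1,635 + $575 = $2,883
Ending inventory: 75 @ $5 + 42 @ $2 = $459
Check: goods available $3,342 = COGS $2,883 + ending $459

COGS = $2,883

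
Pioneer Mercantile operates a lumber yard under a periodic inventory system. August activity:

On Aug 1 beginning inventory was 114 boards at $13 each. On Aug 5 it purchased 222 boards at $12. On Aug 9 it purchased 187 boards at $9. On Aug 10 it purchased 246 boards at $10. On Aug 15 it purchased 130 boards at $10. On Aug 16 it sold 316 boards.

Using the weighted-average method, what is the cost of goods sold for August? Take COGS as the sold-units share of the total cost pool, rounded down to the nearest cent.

COGS = $3,370.54

Aug 16, sell 316: 316/899 × $9,589.00 → $3,370.54
Ending inventory (cost pool remaining) = $6,218.46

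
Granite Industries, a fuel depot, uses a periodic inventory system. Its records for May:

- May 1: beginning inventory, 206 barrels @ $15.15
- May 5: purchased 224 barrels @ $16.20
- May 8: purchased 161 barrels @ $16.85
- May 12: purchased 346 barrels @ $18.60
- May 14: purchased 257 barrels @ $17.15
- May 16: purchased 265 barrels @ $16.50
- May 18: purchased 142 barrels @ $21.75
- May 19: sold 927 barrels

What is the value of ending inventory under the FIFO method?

Ending inventory = $12,054.55

May 19, 927 sold [FIFO — oldest first]: 206 @ $15.15 + 224 @ $16.20 + 161 @ $16.85 + 336 @ $18.60 = $15,712.15
Ending inventory: 10 @ $18.60 + 257 @ $17.15 + 265 @ $16.50 + 142 @ $21.75 = $12,054.55
Check: goods available $27,766.70 = COGS $15,712.15 + ending $12,054.55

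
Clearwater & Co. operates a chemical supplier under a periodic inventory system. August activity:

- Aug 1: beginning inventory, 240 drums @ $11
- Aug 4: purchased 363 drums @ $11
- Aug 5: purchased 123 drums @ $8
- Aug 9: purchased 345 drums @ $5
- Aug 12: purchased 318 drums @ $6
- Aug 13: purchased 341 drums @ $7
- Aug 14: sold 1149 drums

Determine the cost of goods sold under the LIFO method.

Aug 14, 1149 sold [LIFO — newest first]: 341 @ $7 + 318 @ $6 + 345 @ $5 + 123 @ $8 + 22 @ $11 = $7,246
Ending inventory: 240 @ $11 + 341 @ $11 = $6,391

COGS = $7,246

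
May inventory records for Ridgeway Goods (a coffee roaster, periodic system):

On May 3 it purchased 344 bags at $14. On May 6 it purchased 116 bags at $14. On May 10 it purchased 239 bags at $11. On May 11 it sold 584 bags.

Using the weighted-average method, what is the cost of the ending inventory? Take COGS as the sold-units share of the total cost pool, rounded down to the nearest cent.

May 11, sell 584: 584/699 × $9,069.00 → $7,576.96
Ending inventory (cost pool remaining) = $1,492.04
Check: goods available $9,069.00 = COGS $7,576.96 + ending $1,492.04

Ending inventory = $1,492.04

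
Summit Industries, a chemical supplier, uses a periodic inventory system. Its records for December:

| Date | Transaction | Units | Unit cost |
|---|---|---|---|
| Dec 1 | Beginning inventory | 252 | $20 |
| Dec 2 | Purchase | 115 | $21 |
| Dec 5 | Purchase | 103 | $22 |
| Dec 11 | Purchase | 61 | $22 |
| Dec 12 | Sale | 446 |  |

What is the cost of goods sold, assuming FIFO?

Dec 12, 446 sold [FIFO — oldest first]: 252 @ $20 + 115 @ $21 + 79 @ $22 = $9,193
Ending inventory: 24 @ $22 + 61 @ $22 = $1,870

COGS = $9,193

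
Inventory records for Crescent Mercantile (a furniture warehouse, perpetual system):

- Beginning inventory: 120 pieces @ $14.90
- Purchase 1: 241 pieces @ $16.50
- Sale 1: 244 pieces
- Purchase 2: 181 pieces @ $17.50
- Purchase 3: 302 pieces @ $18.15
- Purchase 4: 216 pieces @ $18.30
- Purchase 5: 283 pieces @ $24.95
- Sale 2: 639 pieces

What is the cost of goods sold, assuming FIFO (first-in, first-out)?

Sale 1 (244) [FIFO — oldest first]: 120 @ $14.90 + 124 @ $16.50 = $3,834.00
Sale 2 (639) [FIFO — oldest first]: 117 @ $16.50 + 181 @ $17.50 + 302 @ $18.15 + 39 @ $18.30 = $11,293.00
Total COGS = $3,834.00 + $11,293.00 = $15,127.00
Ending inventory: 177 @ $18.30 + 283 @ $24.95 = $10,299.95
Check: goods available $25,426.95 = COGS $15,127.00 + ending $10,299.95

COGS = $15,127.00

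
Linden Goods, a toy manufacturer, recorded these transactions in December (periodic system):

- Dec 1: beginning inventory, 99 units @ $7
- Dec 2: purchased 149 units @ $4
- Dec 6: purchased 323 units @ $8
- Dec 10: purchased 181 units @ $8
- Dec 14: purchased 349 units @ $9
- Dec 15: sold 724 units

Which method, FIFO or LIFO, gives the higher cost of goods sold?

LIFO

FIFO COGS: 99 @ $7 + 149 @ $4 + 323 @ $8 + 153 @ $8 = $5,097
LIFO COGS: 349 @ $9 + 181 @ $8 + 194 @ $8 = $6,141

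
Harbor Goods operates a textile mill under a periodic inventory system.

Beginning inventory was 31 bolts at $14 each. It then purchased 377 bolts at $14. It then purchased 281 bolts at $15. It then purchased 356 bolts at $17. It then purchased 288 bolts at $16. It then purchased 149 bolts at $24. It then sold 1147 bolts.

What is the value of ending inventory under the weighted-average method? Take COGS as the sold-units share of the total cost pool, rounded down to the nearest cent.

Sale 1, sell 1147: 1147/1482 × $24,163.00 → $18,701.05
Ending inventory (cost pool remaining) = $5,461.95

Ending inventory = $5,461.95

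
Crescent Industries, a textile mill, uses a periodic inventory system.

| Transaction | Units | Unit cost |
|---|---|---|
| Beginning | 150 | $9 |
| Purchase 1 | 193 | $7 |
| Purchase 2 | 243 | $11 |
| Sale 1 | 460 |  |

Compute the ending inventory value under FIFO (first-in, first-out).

Sale 1 (460) [FIFO — oldest first]: 150 @ $9 + 193 @ $7 + 117 @ $11 = $3,988
Ending inventory: 126 @ $11 = $1,386
Check: goods available $5,374 = COGS $3,988 + ending $1,386

Ending inventory = $1,386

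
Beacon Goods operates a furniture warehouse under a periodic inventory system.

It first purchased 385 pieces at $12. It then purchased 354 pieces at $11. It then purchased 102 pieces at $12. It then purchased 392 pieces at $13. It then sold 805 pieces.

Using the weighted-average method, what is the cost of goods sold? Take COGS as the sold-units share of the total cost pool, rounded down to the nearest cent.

COGS = $9,684.80

Sale 1, sell 805: 805/1233 × $14,834.00 → $9,684.80
Ending inventory (cost pool remaining) = $5,149.20
Check: goods available $14,834.00 = COGS $9,684.80 + ending $5,149.20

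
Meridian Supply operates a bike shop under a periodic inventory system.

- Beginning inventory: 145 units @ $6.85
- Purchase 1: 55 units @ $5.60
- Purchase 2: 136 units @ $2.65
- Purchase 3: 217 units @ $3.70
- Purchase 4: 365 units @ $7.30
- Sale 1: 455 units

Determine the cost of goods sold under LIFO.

Sale 1 (455) [LIFO — newest first]: 365 @ $7.30 + 90 @ $3.70 = $2,997.50
Ending inventory: 145 @ $6.85 + 55 @ $5.60 + 136 @ $2.65 + 127 @ $3.70 = $2,131.55
Check: goods available $5,129.05 = COGS $2,997.50 + ending $2,131.55

COGS = $2,997.50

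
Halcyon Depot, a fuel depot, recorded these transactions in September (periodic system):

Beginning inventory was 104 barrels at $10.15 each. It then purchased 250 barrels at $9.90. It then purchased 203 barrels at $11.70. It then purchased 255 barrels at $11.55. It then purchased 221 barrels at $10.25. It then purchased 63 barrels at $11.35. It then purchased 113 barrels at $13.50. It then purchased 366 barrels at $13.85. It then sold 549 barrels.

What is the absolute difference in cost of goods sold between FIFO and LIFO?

$1,569.30

FIFO COGS: 104 @ $10.15 + 250 @ $9.90 + 195 @ $11.70 = $5,812.10
LIFO COGS: 366 @ $13.85 + 113 @ $13.50 + 63 @ $11.35 + 7 @ $10.25 = $7,381.40
Difference = |$5,812.10 − $7,381.40| = $1,569.30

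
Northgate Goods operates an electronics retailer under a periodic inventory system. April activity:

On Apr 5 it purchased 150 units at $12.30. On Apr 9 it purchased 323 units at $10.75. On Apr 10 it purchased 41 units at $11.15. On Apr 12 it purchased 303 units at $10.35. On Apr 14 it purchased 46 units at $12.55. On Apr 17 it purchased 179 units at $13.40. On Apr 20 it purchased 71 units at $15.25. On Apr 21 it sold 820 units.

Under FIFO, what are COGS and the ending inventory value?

Apr 21, 820 sold [FIFO — oldest first]: 150 @ $12.30 + 323 @ $10.75 + 41 @ $11.15 + 303 @ $10.35 + 3 @ $12.55 = $8,948.10
Ending inventory: 43 @ $12.55 + 179 @ $13.40 + 71 @ $15.25 = $4,021.00
Check: goods available $12,969.10 = COGS $8,948.10 + ending $4,021.00

COGS = $8,948.10; ending inventory = $4,021.00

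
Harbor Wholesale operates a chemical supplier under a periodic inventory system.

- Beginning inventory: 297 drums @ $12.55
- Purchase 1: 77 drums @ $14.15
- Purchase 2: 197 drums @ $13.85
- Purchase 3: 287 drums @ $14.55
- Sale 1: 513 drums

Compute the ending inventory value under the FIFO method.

Ending inventory = $4,979.15

Sale 1 (513) [FIFO — oldest first]: 297 @ $12.55 + 77 @ $14.15 + 139 @ $13.85 = $6,742.05
Ending inventory: 58 @ $13.85 + 287 @ $14.55 = $4,979.15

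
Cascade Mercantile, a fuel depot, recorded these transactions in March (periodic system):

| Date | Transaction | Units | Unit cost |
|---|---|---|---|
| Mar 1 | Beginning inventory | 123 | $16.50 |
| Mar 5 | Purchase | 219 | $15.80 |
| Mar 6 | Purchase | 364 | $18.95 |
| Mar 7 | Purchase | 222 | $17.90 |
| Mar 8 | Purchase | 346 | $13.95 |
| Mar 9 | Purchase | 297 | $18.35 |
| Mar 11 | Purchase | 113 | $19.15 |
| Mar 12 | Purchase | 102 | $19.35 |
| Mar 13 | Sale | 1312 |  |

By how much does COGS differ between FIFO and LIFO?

FIFO COGS: 123 @ $16.50 + 219 @ $15.80 + 364 @ $18.95 + 222 @ $17.90 + 346 @ $13.95 + 38 @ $18.35 = $21,885.30
LIFO COGS: 102 @ $19.35 + 113 @ $19.15 + 297 @ $18.35 + 346 @ $13.95 + 222 @ $17.90 + 232 @ $18.95 = $22,784.50
Difference = |$21,885.30 − $22,784.50| = $899.20

$899.20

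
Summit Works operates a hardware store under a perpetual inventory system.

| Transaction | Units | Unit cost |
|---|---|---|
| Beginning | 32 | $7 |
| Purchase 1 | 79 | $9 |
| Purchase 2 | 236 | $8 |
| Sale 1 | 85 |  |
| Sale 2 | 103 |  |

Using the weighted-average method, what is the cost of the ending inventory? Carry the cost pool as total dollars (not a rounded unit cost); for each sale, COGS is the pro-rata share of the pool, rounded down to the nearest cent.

Ending inventory = $1,293.54

After Beginning: 32 on hand, pool $224.00 (≈ $7.0000 each)
After Purchase 1: 111 on hand, pool $935.00 (≈ $8.4234 each)
After Purchase 2: 347 on hand, pool $2,823.00 (≈ $8.1354 each)
Sale 1, sell 85: 85/347 × $2,823.00 → $691.51
Sale 2, sell 103: 103/262 × $2,131.49 → $837.95
Total COGS = $691.51 + $837.95 = $1,529.46
Ending inventory (cost pool remaining) = $1,293.54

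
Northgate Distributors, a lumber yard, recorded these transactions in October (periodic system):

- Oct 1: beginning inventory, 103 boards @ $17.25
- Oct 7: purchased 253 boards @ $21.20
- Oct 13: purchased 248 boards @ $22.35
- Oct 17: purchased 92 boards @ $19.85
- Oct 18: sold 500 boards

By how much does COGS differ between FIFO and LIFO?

$402.25

FIFO COGS: 103 @ $17.25 + 253 @ $21.20 + 144 @ $22.35 = $10,358.75
LIFO COGS: 92 @ $19.85 + 248 @ $22.35 + 160 @ $21.20 = $10,761.00
Difference = |$10,358.75 − $10,761.00| = $402.25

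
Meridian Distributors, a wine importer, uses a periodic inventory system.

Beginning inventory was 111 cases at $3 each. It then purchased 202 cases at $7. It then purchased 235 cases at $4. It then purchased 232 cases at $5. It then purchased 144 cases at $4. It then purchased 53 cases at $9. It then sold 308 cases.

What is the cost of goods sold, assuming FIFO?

COGS = $1,712

Sale 1 (308) [FIFO — oldest first]: 111 @ $3 + 197 @ $7 = $1,712
Ending inventory: 5 @ $7 + 235 @ $4 + 232 @ $5 + 144 @ $4 + 53 @ $9 = $3,188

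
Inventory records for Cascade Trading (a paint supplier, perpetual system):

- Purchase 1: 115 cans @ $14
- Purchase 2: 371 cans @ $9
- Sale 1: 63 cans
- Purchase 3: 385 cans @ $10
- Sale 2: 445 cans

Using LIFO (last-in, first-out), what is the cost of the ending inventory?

Ending inventory = $3,842

Sale 1 (63) [LIFO — newest first]: 63 @ $9 = $567
Sale 2 (445) [LIFO — newest first]: 385 @ $10 + 60 @ $9 = $4,390
Total COGS = $567 + $4,390 = $4,957
Ending inventory: 115 @ $14 + 248 @ $9 = $3,842
Check: goods available $8,799 = COGS $4,957 + ending $3,842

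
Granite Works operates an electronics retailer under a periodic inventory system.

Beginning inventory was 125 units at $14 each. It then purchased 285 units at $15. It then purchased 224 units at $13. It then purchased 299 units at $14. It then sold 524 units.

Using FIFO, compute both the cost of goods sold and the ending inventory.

Sale 1 (524) [FIFO — oldest first]: 125 @ $14 + 285 @ $15 + 114 @ $13 = $7,507
Ending inventory: 110 @ $13 + 299 @ $14 = $5,616

COGS = $7,507; ending inventory = $5,616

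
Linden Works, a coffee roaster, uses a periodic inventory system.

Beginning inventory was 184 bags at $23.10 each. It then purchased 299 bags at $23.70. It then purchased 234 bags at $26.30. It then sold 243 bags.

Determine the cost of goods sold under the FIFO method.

COGS = $5,648.70

Sale 1 (243) [FIFO — oldest first]: 184 @ $23.10 + 59 @ $23.70 = $5,648.70
Ending inventory: 240 @ $23.70 + 234 @ $26.30 = $11,842.20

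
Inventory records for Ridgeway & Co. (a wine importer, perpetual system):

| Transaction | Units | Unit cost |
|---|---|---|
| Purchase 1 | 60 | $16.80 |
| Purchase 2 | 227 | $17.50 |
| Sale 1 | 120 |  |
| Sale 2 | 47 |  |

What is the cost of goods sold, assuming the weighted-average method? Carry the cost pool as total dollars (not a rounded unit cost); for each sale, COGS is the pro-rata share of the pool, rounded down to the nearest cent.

After Purchase 1: 60 on hand, pool $1,008.00 (≈ $16.8000 each)
After Purchase 2: 287 on hand, pool $4,980.50 (≈ $17.3537 each)
Sale 1, sell 120: 120/287 × $4,980.50 → $2,082.43
Sale 2, sell 47: 47/167 × $2,898.07 → $815.62
Total COGS = $2,082.43 + $815.62 = $2,898.05
Ending inventory (cost pool remaining) = $2,082.45
Check: goods available $4,980.50 = COGS $2,898.05 + ending $2,082.45

COGS = $2,898.05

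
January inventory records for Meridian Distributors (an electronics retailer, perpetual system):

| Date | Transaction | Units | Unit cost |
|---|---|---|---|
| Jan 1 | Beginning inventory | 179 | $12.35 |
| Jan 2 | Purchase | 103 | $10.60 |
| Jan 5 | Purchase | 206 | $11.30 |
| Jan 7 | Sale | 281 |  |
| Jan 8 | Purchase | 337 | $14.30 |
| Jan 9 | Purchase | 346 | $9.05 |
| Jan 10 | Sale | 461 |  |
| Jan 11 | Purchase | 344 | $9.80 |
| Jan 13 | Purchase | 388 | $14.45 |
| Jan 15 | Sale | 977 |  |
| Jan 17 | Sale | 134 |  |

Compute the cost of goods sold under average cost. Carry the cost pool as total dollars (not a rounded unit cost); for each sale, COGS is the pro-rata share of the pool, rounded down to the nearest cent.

COGS = $21,957.18

After Jan 1: 179 on hand, pool $2,210.65 (≈ $12.3500 each)
After Jan 2: 282 on hand, pool $3,302.45 (≈ $11.7108 each)
After Jan 5: 488 on hand, pool $5,630.25 (≈ $11.5374 each)
Jan 7, sell 281: 281/488 × $5,630.25 → $3,242.00
After Jan 8: 544 on hand, pool $7,207.35 (≈ $13.2488 each)
After Jan 9: 890 on hand, pool $10,338.65 (≈ $11.6165 each)
Jan 10, sell 461: 461/890 × $10,338.65 → $5,355.18
After Jan 11: 773 on hand, pool $8,354.67 (≈ $10.8081 each)
After Jan 13: 1161 on hand, pool $13,961.27 (≈ $12.0252 each)
Jan 15, sell 977: 977/1161 × $13,961.27 → $11,748.63
Jan 17, sell 134: 134/184 × $2,212.64 → $1,611.37
Total COGS = $3,242.00 + $5,355.18 + $11,748.63 + $1,611.37 = $21,957.18
Ending inventory (cost pool remaining) = $601.27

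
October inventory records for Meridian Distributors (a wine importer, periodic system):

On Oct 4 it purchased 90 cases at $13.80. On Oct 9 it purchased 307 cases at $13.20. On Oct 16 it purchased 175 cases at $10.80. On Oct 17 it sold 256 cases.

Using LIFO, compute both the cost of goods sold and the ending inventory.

COGS = $2,959.20; ending inventory = $4,225.20

Oct 17, 256 sold [LIFO — newest first]: 175 @ $10.80 + 81 @ $13.20 = $2,959.20
Ending inventory: 90 @ $13.80 + 226 @ $13.20 = $4,225.20
Check: goods available $7,184.40 = COGS $2,959.20 + ending $4,225.20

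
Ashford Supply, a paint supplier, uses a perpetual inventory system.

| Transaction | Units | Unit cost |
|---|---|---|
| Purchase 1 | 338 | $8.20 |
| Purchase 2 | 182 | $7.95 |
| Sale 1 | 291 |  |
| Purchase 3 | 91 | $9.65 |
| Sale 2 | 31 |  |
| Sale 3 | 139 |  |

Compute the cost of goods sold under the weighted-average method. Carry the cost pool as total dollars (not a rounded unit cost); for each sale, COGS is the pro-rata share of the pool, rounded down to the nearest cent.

COGS = $3,814.18

After Purchase 1: 338 on hand, pool $2,771.60 (≈ $8.2000 each)
After Purchase 2: 520 on hand, pool $4,218.50 (≈ $8.1125 each)
Sale 1, sell 291: 291/520 × $4,218.50 → $2,360.73
After Purchase 3: 320 on hand, pool $2,735.92 (≈ $8.5497 each)
Sale 2, sell 31: 31/320 × $2,735.92 → $265.04
Sale 3, sell 139: 139/289 × $2,470.88 → $1,188.41
Total COGS = $2,360.73 + $265.04 + $1,188.41 = $3,814.18
Ending inventory (cost pool remaining) = $1,282.47
Check: goods available $5,096.65 = COGS $3,814.18 + ending $1,282.47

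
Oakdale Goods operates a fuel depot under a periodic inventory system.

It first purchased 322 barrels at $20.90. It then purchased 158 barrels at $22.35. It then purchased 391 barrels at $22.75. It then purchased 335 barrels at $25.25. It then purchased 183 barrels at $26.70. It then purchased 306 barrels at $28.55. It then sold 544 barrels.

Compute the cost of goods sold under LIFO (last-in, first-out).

Sale 1 (544) [LIFO — newest first]: 306 @ $28.55 + 183 @ $26.70 + 55 @ $25.25 = $15,011.15
Ending inventory: 322 @ $20.90 + 158 @ $22.35 + 391 @ $22.75 + 280 @ $25.25 = $26,226.35

COGS = $15,011.15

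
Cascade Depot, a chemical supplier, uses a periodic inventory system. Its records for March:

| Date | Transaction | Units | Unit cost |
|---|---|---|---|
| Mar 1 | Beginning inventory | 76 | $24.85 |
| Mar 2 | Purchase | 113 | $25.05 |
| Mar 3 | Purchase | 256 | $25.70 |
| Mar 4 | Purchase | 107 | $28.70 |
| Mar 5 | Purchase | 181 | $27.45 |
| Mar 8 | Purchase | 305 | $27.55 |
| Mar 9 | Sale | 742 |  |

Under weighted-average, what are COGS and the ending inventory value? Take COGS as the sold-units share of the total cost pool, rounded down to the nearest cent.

Mar 9, sell 742: 742/1038 × $27,740.55 → $19,829.95
Ending inventory (cost pool remaining) = $7,910.60
Check: goods available $27,740.55 = COGS $19,829.95 + ending $7,910.60

COGS = $19,829.95; ending inventory = $7,910.60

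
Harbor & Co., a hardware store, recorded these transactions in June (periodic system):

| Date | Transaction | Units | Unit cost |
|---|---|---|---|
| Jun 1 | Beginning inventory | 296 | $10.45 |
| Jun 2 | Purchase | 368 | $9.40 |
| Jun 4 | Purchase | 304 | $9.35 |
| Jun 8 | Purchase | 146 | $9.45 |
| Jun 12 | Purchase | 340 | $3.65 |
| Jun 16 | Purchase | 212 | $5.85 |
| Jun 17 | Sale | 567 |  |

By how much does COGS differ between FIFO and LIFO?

$3,017.65

FIFO COGS: 296 @ $10.45 + 271 @ $9.40 = $5,640.60
LIFO COGS: 212 @ $5.85 + 340 @ $3.65 + 15 @ $9.45 = $2,622.95
Difference = |$5,640.60 − $2,622.95| = $3,017.65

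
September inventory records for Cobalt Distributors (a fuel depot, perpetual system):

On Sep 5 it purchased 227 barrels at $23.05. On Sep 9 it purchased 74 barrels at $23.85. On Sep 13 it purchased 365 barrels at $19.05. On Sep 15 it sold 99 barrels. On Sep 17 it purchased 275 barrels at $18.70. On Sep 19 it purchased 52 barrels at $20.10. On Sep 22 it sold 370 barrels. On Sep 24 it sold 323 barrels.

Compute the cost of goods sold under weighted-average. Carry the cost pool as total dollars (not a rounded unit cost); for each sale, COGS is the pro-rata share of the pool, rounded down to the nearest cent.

After Sep 5: 227 on hand, pool $5,232.35 (≈ $23.0500 each)
After Sep 9: 301 on hand, pool $6,997.25 (≈ $23.2467 each)
After Sep 13: 666 on hand, pool $13,950.50 (≈ $20.9467 each)
Sep 15, sell 99: 99/666 × $13,950.50 → $2,073.72
After Sep 17: 842 on hand, pool $17,019.28 (≈ $20.2129 each)
After Sep 19: 894 on hand, pool $18,064.48 (≈ $20.2064 each)
Sep 22, sell 370: 370/894 × $18,064.48 → $7,476.35
Sep 24, sell 323: 323/524 × $10,588.13 → $6,526.65
Total COGS = $2,073.72 + $7,476.35 + $6,526.65 = $16,076.72
Ending inventory (cost pool remaining) = $4,061.48

COGS = $16,076.72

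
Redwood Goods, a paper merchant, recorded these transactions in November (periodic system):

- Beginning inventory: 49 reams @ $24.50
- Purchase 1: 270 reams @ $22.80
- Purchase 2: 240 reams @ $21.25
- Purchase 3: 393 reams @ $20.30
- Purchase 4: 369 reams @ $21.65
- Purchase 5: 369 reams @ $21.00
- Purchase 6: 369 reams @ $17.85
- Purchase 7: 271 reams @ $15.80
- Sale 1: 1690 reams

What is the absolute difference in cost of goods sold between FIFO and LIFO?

$3,232.35

FIFO COGS: 49 @ $24.50 + 270 @ $22.80 + 240 @ $21.25 + 393 @ $20.30 + 369 @ $21.65 + 369 @ $21.00 = $36,172.25
LIFO COGS: 271 @ $15.80 + 369 @ $17.85 + 369 @ $21.00 + 369 @ $21.65 + 312 @ $20.30 = $32,939.90
Difference = |$36,172.25 − $32,939.90| = $3,232.35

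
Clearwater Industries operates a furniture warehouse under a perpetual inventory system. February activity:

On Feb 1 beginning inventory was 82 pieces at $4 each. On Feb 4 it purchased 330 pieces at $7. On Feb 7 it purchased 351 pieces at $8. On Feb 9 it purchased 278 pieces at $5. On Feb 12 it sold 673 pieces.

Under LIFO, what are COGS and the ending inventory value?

Feb 12, 673 sold [LIFO — newest first]: 278 @ $5 + 351 @ $8 + 44 @ $7 = $4,506
Ending inventory: 82 @ $4 + 286 @ $7 = $2,330

COGS = $4,506; ending inventory = $2,330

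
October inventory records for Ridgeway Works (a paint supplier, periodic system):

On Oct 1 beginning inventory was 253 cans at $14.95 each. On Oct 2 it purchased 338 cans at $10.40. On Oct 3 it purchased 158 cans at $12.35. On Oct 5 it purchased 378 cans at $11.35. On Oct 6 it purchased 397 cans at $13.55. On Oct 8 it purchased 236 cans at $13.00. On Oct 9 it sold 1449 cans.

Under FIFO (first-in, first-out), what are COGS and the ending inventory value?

Oct 9, 1449 sold [FIFO — oldest first]: 253 @ $14.95 + 338 @ $10.40 + 158 @ $12.35 + 378 @ $11.35 + 322 @ $13.55 = $17,902.25
Ending inventory: 75 @ $13.55 + 236 @ $13.00 = $4,084.25
Check: goods available $21,986.50 = COGS $17,902.25 + ending $4,084.25

COGS = $17,902.25; ending inventory = $4,084.25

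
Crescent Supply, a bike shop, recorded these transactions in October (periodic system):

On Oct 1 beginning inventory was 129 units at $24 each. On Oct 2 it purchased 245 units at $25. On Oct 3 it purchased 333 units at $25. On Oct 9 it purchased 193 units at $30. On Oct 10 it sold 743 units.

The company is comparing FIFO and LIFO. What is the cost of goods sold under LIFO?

FIFO COGS: 129 @ $24 + 245 @ $25 + 333 @ $25 + 36 @ $30 = $18,626
LIFO COGS: 193 @ $30 + 333 @ $25 + 217 @ $25 = $19,540

COGS = $19,540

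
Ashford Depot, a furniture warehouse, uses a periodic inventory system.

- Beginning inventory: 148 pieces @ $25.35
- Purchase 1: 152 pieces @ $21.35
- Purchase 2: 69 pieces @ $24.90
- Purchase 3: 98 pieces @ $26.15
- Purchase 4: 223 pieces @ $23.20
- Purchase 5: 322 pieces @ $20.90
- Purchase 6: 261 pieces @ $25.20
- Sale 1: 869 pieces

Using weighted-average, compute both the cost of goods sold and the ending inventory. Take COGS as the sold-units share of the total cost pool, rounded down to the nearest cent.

COGS = $20,314.25; ending inventory = $9,444.15

Sale 1, sell 869: 869/1273 × $29,758.40 → $20,314.25
Ending inventory (cost pool remaining) = $9,444.15
Check: goods available $29,758.40 = COGS $20,314.25 + ending $9,444.15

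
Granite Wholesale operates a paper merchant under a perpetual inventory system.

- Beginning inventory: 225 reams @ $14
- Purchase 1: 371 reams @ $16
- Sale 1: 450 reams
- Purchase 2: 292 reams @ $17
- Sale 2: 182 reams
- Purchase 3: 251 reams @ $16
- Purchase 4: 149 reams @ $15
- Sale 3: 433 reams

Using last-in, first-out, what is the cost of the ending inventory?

Ending inventory = $3,353

Sale 1 (450) [LIFO — newest first]: 371 @ $16 + 79 @ $14 = $7,042
Sale 2 (182) [LIFO — newest first]: 182 @ $17 = $3,094
Sale 3 (433) [LIFO — newest first]: 149 @ $15 + 251 @ $16 + 33 @ $17 = $6,812
Total COGS = $7,042 + $3,094 + $6,812 = $16,948
Ending inventory: 146 @ $14 + 77 @ $17 = $3,353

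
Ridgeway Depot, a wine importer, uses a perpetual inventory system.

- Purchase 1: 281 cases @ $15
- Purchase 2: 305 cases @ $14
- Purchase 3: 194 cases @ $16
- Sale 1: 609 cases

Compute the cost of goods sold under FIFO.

COGS = $8,853

Sale 1 (609) [FIFO — oldest first]: 281 @ $15 + 305 @ $14 + 23 @ $16 = $8,853
Ending inventory: 171 @ $16 = $2,736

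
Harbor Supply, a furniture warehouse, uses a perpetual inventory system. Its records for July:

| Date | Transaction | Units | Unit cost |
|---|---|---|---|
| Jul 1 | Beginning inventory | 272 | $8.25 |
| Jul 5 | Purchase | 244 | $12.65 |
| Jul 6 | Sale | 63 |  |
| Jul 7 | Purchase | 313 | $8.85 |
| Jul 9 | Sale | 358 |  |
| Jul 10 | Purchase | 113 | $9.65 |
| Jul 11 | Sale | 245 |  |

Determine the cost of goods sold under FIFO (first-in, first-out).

COGS = $6,658.10

Jul 6, 63 sold [FIFO — oldest first]: 63 @ $8.25 = $519.75
Jul 9, 358 sold [FIFO — oldest first]: 209 @ $8.25 + 149 @ $12.65 = $3,609.10
Jul 11, 245 sold [FIFO — oldest first]: 95 @ $12.65 + 150 @ $8.85 = $2,529.25
Total COGS = $519.75 + $3,609.10 + $2,529.25 = $6,658.10
Ending inventory: 163 @ $8.85 + 113 @ $9.65 = $2,533.00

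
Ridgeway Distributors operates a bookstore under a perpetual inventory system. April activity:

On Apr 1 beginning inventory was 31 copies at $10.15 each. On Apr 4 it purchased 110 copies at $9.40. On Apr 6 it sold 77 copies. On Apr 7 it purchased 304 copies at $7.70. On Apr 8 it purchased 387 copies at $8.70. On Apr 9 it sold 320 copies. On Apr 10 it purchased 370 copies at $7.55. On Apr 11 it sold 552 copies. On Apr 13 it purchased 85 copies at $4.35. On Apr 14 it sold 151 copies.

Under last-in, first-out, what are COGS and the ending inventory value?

COGS = $8,647.65; ending inventory = $1,571.95

Apr 6, 77 sold [LIFO — newest first]: 77 @ $9.40 = $723.80
Apr 9, 320 sold [LIFO — newest first]: 320 @ $8.70 = $2,784.00
Apr 11, 552 sold [LIFO — newest first]: 370 @ $7.55 + 67 @ $8.70 + 115 @ $7.70 = $4,261.90
Apr 14, 151 sold [LIFO — newest first]: 85 @ $4.35 + 66 @ $7.70 = $877.95
Total COGS = $723.80 + $2,784.00 + $4,261.90 + $877.95 = $8,647.65
Ending inventory: 31 @ $10.15 + 33 @ $9.40 + 123 @ $7.70 = $1,571.95
Check: goods available $10,219.60 = COGS $8,647.65 + ending $1,571.95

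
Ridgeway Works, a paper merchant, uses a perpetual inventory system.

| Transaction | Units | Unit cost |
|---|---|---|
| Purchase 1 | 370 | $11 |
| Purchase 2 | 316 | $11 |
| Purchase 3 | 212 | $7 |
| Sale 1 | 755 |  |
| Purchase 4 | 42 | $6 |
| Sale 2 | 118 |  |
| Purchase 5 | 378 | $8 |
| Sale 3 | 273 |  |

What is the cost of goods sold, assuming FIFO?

COGS = $10,930

Sale 1 (755) [FIFO — oldest first]: 370 @ $11 + 316 @ $11 + 69 @ $7 = $8,029
Sale 2 (118) [FIFO — oldest first]: 118 @ $7 = $826
Sale 3 (273) [FIFO — oldest first]: 25 @ $7 + 42 @ $6 + 206 @ $8 = $2,075
Total COGS = $8,029 + $826 + $2,075 = $10,930
Ending inventory: 172 @ $8 = $1,376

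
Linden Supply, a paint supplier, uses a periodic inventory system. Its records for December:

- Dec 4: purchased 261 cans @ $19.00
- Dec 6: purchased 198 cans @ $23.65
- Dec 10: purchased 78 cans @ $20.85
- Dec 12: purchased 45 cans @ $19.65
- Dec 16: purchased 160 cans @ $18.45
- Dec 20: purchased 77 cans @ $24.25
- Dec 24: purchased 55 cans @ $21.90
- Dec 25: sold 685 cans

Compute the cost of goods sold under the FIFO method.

Dec 25, 685 sold [FIFO — oldest first]: 261 @ $19.00 + 198 @ $23.65 + 78 @ $20.85 + 45 @ $19.65 + 103 @ $18.45 = $14,052.60
Ending inventory: 57 @ $18.45 + 77 @ $24.25 + 55 @ $21.90 = $4,123.40

COGS = $14,052.60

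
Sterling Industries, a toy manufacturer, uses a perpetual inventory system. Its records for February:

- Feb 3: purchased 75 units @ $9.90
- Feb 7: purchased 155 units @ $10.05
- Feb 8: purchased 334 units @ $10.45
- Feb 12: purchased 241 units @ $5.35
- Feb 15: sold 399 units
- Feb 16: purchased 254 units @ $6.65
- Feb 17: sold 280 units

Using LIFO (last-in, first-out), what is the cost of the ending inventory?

Ending inventory = $3,867.75

Feb 15, 399 sold [LIFO — newest first]: 241 @ $5.35 + 158 @ $10.45 = $2,940.45
Feb 17, 280 sold [LIFO — newest first]: 254 @ $6.65 + 26 @ $10.45 = $1,960.80
Total COGS = $2,940.45 + $1,960.80 = $4,901.25
Ending inventory: 75 @ $9.90 + 155 @ $10.05 + 150 @ $10.45 = $3,867.75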